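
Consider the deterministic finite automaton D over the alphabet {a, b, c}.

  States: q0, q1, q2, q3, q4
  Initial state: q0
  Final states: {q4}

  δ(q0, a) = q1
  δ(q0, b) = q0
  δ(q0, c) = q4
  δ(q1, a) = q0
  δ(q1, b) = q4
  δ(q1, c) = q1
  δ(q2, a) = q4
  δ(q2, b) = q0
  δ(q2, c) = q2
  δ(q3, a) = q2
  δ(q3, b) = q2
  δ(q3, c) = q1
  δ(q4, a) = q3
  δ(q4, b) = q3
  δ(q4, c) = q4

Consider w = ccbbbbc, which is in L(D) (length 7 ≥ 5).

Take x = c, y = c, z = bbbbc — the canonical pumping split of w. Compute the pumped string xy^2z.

xy^2z = c·c·c·bbbbc = cccbbbbc.
Reading y = c takes D from q4 back to q4, so after x·y·y the machine is still in q4, and z then leads to the accepting state q4. Hence cccbbbbc ∈ L(D).

cccbbbbc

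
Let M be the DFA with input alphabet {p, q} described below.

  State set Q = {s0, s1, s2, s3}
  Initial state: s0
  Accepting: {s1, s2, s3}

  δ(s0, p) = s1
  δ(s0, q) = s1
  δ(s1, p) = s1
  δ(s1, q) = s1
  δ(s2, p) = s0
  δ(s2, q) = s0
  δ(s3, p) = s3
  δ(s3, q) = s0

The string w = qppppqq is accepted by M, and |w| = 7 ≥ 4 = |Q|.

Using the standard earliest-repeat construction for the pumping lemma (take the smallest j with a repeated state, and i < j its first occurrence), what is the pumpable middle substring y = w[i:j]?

p

Run of M on w = q p p p p q q:
  step 0: s0  (start)
  step 1: s1  (read q: s0→s1)
  step 2: s1  (read p: s1→s1)   ← first repeat (s1 seen earlier)
  step 3: s1  (read p: s1→s1)
  step 4: s1  (read p: s1→s1)
  step 5: s1  (read p: s1→s1)
  step 6: s1  (read q: s1→s1)
  step 7: s1  (read q: s1→s1)

So i = 1, j = 2, giving x = w[0:1] = q, y = w[1:2] = p, z = w[2:7] = pppqq.
Check: |xy| = 2 ≤ 4 and |y| = 1 ≥ 1. Reading y takes M from s1 back to s1, so every xyⁱz is accepted.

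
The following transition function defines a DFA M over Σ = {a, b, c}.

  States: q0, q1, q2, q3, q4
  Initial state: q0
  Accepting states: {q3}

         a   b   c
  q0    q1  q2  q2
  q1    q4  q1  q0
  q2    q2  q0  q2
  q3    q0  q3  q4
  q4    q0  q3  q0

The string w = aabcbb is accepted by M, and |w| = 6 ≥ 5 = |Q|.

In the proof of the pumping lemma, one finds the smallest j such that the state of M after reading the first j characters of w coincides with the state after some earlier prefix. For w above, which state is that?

Run of M on w = a a b c b b:
  step 0: q0  (start)
  step 1: q1  (read a: q0→q1)
  step 2: q4  (read a: q1→q4)
  step 3: q3  (read b: q4→q3)
  step 4: q4  (read c: q3→q4)   ← first repeat (q4 seen earlier)
  step 5: q3  (read b: q4→q3)
  step 6: q3  (read b: q3→q3)

The earliest repeat is at step j = 4: M is in q4, which it already visited at step i = 2.
The DFA has 5 states, so the proof of the pumping lemma guarantees a repeated state among the first 5+1 visited; the segment between the two visits is the pumpable y.

q4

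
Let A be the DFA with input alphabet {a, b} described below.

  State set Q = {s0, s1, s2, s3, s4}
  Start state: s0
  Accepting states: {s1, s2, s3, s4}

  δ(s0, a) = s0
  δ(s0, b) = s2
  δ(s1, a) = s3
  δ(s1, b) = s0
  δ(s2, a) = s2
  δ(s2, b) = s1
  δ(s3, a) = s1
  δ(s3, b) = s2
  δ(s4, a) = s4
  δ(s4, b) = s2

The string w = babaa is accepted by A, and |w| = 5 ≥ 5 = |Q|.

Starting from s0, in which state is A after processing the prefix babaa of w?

s1

Run of A on the first 5 characters of w = b a b a a:
  step 0: s0  (start)
  step 1: s2  (read b: s0→s2)
  step 2: s2  (read a: s2→s2)
  step 3: s1  (read b: s2→s1)
  step 4: s3  (read a: s1→s3)
  step 5: s1  (read a: s3→s1)

After reading 5 characters, A is in state s1.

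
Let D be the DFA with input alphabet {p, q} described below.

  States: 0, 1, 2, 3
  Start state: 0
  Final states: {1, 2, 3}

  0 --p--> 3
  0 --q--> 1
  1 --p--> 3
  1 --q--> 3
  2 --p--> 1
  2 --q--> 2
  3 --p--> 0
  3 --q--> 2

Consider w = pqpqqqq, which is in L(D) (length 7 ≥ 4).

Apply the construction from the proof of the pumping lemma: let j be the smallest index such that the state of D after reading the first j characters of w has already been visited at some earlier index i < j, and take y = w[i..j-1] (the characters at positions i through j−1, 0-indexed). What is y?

State sequence: 0 -p-> 3 -q-> 2 -p-> 1 -q-> 3 -q-> 2 -q-> 2 -q-> 2
First repeat at step 4: 3 was already visited.

So i = 1, j = 4, giving x = w[0:1] = p, y = w[1:4] = qpq, z = w[4:7] = qqq.
Check: |xy| = 4 ≤ 4 and |y| = 3 ≥ 1. Reading y takes D from 3 back to 3, so every xyⁱz is accepted.

qpq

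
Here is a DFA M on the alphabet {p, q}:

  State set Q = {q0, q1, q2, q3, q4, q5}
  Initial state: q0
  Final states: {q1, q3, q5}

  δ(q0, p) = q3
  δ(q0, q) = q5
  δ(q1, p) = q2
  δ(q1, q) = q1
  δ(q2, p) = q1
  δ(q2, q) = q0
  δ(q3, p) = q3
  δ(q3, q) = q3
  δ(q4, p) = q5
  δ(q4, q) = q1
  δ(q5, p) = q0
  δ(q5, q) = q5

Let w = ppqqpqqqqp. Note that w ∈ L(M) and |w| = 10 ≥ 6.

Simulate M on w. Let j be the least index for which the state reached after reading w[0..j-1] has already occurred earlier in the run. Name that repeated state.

Run of M on w = p p q q p q q q q p:
  step 0: q0  (start)
  step 1: q3  (read p: q0→q3)
  step 2: q3  (read p: q3→q3)   ← first repeat (q3 seen earlier)
  step 3: q3  (read q: q3→q3)
  step 4: q3  (read q: q3→q3)
  step 5: q3  (read p: q3→q3)
  step 6: q3  (read q: q3→q3)
  step 7: q3  (read q: q3→q3)
  step 8: q3  (read q: q3→q3)
  step 9: q3  (read q: q3→q3)
  step 10: q3  (read p: q3→q3)

The earliest repeat is at step j = 2: M is in q3, which it already visited at step i = 1.
The DFA has 6 states, so the proof of the pumping lemma guarantees a repeated state among the first 6+1 visited; the segment between the two visits is the pumpable y.

q3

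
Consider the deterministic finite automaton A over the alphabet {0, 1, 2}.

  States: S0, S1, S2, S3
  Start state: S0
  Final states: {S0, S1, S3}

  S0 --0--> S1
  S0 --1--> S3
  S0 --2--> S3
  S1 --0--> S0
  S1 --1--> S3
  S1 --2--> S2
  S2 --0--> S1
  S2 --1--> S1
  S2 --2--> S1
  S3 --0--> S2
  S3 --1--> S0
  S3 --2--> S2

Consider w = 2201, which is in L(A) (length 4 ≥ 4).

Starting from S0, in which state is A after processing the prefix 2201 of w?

State sequence: S0 -2-> S3 -2-> S2 -0-> S1 -1-> S3

After reading 4 characters, A is in state S3.

S3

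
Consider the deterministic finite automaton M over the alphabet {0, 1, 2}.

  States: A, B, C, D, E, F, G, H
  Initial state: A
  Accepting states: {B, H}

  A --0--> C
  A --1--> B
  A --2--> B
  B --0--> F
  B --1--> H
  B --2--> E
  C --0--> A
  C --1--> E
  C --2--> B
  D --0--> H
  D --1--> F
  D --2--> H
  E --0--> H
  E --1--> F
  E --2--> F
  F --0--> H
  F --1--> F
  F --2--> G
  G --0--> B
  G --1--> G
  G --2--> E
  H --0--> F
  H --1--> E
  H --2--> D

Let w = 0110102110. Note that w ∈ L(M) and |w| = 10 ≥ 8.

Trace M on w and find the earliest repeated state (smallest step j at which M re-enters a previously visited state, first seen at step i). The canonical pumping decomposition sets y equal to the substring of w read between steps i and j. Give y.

101

Run of M on w = 0 1 1 0 1 0 2 1 1 0:
  step 0: A  (start)
  step 1: C  (read 0: A→C)
  step 2: E  (read 1: C→E)
  step 3: F  (read 1: E→F)
  step 4: H  (read 0: F→H)
  step 5: E  (read 1: H→E)   ← first repeat (E seen earlier)
  step 6: H  (read 0: E→H)
  step 7: D  (read 2: H→D)
  step 8: F  (read 1: D→F)
  step 9: F  (read 1: F→F)
  step 10: H  (read 0: F→H)

So i = 2, j = 5, giving x = w[0:2] = 01, y = w[2:5] = 101, z = w[5:10] = 02110.
Check: |xy| = 5 ≤ 8 and |y| = 3 ≥ 1. Reading y takes M from E back to E, so every xyⁱz is accepted.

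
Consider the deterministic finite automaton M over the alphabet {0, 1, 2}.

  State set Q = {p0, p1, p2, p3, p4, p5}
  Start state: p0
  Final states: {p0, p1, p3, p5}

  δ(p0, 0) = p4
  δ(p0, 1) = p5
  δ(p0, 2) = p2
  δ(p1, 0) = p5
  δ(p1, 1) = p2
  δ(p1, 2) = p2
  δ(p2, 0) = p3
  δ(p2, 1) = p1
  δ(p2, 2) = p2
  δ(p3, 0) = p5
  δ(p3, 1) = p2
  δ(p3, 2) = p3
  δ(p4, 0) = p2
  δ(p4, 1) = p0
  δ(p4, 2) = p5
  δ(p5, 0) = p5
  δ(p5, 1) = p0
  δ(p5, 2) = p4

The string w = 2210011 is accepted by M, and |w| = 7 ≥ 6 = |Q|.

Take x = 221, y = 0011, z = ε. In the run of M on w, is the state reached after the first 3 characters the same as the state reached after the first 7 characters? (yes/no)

Run of M on the first 7 characters of w = 2 2 1 0 0 1 1:
  step 0: p0  (start)
  step 1: p2  (read 2: p0→p2)
  step 2: p2  (read 2: p2→p2)
  step 3: p1  (read 1: p2→p1)
  step 4: p5  (read 0: p1→p5)
  step 5: p5  (read 0: p5→p5)
  step 6: p0  (read 1: p5→p0)
  step 7: p5  (read 1: p0→p5)

After x (step 3): p1. After xy (step 7): p5.
They differ (p1 ≠ p5), so y is not a cycle from the state after x; this split is not the one the pumping-lemma construction produces, and pumping y need not keep the string in L(M).

no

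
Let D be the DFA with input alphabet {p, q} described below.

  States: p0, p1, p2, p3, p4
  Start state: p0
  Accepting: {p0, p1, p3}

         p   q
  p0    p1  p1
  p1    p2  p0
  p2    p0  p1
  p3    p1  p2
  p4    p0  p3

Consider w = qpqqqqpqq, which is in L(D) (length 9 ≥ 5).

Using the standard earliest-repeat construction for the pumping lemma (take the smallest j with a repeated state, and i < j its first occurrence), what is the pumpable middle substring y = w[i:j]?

Run of D on w = q p q q q q p q q:
  step 0: p0  (start)
  step 1: p1  (read q: p0→p1)
  step 2: p2  (read p: p1→p2)
  step 3: p1  (read q: p2→p1)   ← first repeat (p1 seen earlier)
  step 4: p0  (read q: p1→p0)
  step 5: p1  (read q: p0→p1)
  step 6: p0  (read q: p1→p0)
  step 7: p1  (read p: p0→p1)
  step 8: p0  (read q: p1→p0)
  step 9: p1  (read q: p0→p1)

So i = 1, j = 3, giving x = w[0:1] = q, y = w[1:3] = pq, z = w[3:9] = qqqpqq.
Check: |xy| = 3 ≤ 5 and |y| = 2 ≥ 1. Reading y takes D from p1 back to p1, so every xyⁱz is accepted.
The DFA has 5 states, so the proof of the pumping lemma guarantees a repeated state among the first 5+1 visited; the segment between the two visits is the pumpable y.

pq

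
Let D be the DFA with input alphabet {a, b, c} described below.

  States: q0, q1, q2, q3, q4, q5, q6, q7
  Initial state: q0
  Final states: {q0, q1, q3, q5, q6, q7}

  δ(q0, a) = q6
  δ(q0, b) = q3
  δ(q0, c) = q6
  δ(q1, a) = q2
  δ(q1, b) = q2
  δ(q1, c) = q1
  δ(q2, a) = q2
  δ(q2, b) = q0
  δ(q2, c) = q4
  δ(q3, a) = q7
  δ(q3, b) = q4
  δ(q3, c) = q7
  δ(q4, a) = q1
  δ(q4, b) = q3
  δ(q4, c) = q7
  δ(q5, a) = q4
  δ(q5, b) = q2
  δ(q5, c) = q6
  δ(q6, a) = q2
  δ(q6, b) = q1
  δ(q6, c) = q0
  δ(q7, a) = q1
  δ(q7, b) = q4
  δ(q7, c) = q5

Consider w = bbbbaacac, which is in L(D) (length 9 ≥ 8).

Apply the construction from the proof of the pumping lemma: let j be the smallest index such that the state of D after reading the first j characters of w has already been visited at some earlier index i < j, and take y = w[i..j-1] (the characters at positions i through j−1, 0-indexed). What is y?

bb

State sequence: q0 -b-> q3 -b-> q4 -b-> q3 -b-> q4 -a-> q1 -a-> q2 -c-> q4 -a-> q1 -c-> q1
First repeat at step 3: q3 was already visited.

So i = 1, j = 3, giving x = w[0:1] = b, y = w[1:3] = bb, z = w[3:9] = baacac.
Check: |xy| = 3 ≤ 8 and |y| = 2 ≥ 1. Reading y takes D from q3 back to q3, so every xyⁱz is accepted.
With |Q| = 8, pigeonhole forces a state repeat no later than step 8; the substring read between the first and second visits to that state can be pumped.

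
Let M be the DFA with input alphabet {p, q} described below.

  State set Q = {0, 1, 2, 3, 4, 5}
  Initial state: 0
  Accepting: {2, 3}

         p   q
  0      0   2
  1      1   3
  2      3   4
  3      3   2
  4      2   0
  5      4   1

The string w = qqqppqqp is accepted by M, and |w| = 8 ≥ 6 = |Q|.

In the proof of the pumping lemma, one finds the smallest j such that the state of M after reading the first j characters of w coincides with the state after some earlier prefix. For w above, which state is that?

0

Run of M on w = q q q p p q q p:
  step 0: 0  (start)
  step 1: 2  (read q: 0→2)
  step 2: 4  (read q: 2→4)
  step 3: 0  (read q: 4→0)   ← first repeat (0 seen earlier)
  step 4: 0  (read p: 0→0)
  step 5: 0  (read p: 0→0)
  step 6: 2  (read q: 0→2)
  step 7: 4  (read q: 2→4)
  step 8: 2  (read p: 4→2)

The earliest repeat is at step j = 3: M is in 0, which it already visited at step i = 0.
The DFA has 6 states, so the proof of the pumping lemma guarantees a repeated state among the first 6+1 visited; the segment between the two visits is the pumpable y.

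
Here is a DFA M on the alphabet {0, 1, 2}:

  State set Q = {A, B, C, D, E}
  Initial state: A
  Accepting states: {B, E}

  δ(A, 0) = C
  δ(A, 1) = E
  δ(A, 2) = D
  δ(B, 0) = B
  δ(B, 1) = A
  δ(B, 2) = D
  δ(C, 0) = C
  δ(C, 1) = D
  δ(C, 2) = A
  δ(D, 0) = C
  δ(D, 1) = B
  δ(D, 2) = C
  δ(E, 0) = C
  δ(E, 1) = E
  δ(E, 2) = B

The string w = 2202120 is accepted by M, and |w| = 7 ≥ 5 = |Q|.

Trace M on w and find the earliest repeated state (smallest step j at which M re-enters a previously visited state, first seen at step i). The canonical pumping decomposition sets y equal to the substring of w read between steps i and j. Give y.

0

Run of M on w = 2 2 0 2 1 2 0:
  step 0: A  (start)
  step 1: D  (read 2: A→D)
  step 2: C  (read 2: D→C)
  step 3: C  (read 0: C→C)   ← first repeat (C seen earlier)
  step 4: A  (read 2: C→A)
  step 5: E  (read 1: A→E)
  step 6: B  (read 2: E→B)
  step 7: B  (read 0: B→B)

So i = 2, j = 3, giving x = w[0:2] = 22, y = w[2:3] = 0, z = w[3:7] = 2120.
Check: |xy| = 3 ≤ 5 and |y| = 1 ≥ 1. Reading y takes M from C back to C, so every xyⁱz is accepted.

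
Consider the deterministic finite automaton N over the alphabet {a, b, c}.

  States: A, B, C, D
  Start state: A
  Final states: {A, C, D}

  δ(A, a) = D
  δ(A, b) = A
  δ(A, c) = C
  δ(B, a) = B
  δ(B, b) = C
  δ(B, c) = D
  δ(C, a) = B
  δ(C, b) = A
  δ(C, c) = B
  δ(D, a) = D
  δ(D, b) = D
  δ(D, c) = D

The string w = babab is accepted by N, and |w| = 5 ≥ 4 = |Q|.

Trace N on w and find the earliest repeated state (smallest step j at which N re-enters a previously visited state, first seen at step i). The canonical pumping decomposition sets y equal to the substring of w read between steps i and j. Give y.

b

Run of N on w = b a b a b:
  step 0: A  (start)
  step 1: A  (read b: A→A)   ← first repeat (A seen earlier)
  step 2: D  (read a: A→D)
  step 3: D  (read b: D→D)
  step 4: D  (read a: D→D)
  step 5: D  (read b: D→D)

So i = 0, j = 1, giving x = w[0:0] = ε, y = w[0:1] = b, z = w[1:5] = abab.
Check: |xy| = 1 ≤ 4 and |y| = 1 ≥ 1. Reading y takes N from A back to A, so every xyⁱz is accepted.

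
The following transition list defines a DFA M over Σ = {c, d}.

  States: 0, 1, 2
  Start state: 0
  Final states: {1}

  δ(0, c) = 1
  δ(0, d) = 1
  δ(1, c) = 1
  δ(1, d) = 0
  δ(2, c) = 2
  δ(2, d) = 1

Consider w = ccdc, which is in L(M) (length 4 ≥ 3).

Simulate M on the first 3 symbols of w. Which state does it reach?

0

State sequence: 0 -c-> 1 -c-> 1 -d-> 0

After reading 3 characters, M is in state 0.
(This kind of state-tracing is the core of the pumping-lemma construction: with 3 states, pigeonhole forces a repeat within the first 3 steps.)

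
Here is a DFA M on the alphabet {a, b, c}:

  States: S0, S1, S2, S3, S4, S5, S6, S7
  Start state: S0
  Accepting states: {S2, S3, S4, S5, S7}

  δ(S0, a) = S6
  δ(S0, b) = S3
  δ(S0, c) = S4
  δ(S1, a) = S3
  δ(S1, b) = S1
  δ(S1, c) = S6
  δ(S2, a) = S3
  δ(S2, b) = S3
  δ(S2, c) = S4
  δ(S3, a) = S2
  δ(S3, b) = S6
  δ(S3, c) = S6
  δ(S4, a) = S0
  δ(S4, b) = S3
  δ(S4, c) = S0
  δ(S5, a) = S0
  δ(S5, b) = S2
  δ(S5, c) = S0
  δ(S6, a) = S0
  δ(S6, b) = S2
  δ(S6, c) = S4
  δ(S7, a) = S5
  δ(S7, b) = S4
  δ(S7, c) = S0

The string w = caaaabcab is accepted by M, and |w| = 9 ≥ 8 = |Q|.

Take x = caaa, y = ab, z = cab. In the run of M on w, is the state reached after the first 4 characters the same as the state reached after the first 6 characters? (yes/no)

no

State sequence: S0 -c-> S4 -a-> S0 -a-> S6 -a-> S0 -a-> S6 -b-> S2

After x (step 4): S0. After xy (step 6): S2.
They differ (S0 ≠ S2), so y is not a cycle from the state after x; this split is not the one the pumping-lemma construction produces, and pumping y need not keep the string in L(M).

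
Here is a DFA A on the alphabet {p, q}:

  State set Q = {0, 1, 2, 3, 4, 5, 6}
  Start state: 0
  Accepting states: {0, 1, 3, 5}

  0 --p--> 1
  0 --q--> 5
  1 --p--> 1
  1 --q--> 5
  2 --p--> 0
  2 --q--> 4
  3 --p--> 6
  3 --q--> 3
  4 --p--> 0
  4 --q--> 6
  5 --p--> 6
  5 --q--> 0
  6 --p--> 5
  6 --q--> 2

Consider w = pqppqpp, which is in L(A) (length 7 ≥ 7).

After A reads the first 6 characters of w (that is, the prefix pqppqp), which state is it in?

1

Run of A on the first 6 characters of w = p q p p q p:
  step 0: 0  (start)
  step 1: 1  (read p: 0→1)
  step 2: 5  (read q: 1→5)
  step 3: 6  (read p: 5→6)
  step 4: 5  (read p: 6→5)
  step 5: 0  (read q: 5→0)
  step 6: 1  (read p: 0→1)

After reading 6 characters, A is in state 1.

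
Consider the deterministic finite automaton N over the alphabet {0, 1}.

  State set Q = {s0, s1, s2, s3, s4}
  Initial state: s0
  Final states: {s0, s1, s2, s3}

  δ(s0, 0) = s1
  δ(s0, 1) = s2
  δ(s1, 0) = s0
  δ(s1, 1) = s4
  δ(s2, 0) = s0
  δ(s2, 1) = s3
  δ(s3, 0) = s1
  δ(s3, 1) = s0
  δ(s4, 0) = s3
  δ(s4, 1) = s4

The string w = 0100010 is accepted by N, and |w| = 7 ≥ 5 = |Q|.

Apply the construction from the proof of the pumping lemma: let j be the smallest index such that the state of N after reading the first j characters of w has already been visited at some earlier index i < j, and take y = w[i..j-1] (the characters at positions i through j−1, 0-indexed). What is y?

State sequence: s0 -0-> s1 -1-> s4 -0-> s3 -0-> s1 -0-> s0 -1-> s2 -0-> s0
First repeat at step 4: s1 was already visited.

So i = 1, j = 4, giving x = w[0:1] = 0, y = w[1:4] = 100, z = w[4:7] = 010.
Check: |xy| = 4 ≤ 5 and |y| = 3 ≥ 1. Reading y takes N from s1 back to s1, so every xyⁱz is accepted.
With |Q| = 5, pigeonhole forces a state repeat no later than step 5; the substring read between the first and second visits to that state can be pumped.

100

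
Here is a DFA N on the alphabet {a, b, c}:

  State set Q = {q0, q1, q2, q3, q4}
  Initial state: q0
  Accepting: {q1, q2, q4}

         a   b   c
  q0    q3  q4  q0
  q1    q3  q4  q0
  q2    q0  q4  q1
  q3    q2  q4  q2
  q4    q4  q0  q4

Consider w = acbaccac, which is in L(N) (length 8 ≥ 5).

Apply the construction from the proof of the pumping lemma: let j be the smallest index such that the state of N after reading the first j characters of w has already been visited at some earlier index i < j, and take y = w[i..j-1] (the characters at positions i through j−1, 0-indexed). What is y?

a

State sequence: q0 -a-> q3 -c-> q2 -b-> q4 -a-> q4 -c-> q4 -c-> q4 -a-> q4 -c-> q4
First repeat at step 4: q4 was already visited.

So i = 3, j = 4, giving x = w[0:3] = acb, y = w[3:4] = a, z = w[4:8] = ccac.
Check: |xy| = 4 ≤ 5 and |y| = 1 ≥ 1. Reading y takes N from q4 back to q4, so every xyⁱz is accepted.
Since N has 5 states, any run of length ≥ 5 visits 5+1 states, so by pigeonhole some state repeats within the first 5 steps — that repeat gives the pumpable loop.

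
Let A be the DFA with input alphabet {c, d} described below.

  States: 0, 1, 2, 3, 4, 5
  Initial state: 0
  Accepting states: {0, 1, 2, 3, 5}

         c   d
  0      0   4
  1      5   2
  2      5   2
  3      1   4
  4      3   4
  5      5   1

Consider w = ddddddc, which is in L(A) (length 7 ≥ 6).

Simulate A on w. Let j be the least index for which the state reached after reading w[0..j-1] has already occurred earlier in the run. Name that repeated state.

State sequence: 0 -d-> 4 -d-> 4 -d-> 4 -d-> 4 -d-> 4 -d-> 4 -c-> 3
First repeat at step 2: 4 was already visited.

The earliest repeat is at step j = 2: A is in 4, which it already visited at step i = 1.
Pumping length from the standard proof: p = 6 (the number of states). The repeated state found above gives |xy| = j ≤ 6 and |y| = j − i ≥ 1.

4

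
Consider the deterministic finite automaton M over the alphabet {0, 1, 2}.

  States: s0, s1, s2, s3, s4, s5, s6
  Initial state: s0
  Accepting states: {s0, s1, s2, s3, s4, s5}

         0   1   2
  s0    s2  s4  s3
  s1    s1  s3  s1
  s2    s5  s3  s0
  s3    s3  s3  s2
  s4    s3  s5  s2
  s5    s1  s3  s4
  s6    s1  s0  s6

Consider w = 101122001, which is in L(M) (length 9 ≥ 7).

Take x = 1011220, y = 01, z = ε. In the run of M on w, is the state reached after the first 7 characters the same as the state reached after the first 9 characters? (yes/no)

no

Run of M on the first 9 characters of w = 1 0 1 1 2 2 0 0 1:
  step 0: s0  (start)
  step 1: s4  (read 1: s0→s4)
  step 2: s3  (read 0: s4→s3)
  step 3: s3  (read 1: s3→s3)
  step 4: s3  (read 1: s3→s3)
  step 5: s2  (read 2: s3→s2)
  step 6: s0  (read 2: s2→s0)
  step 7: s2  (read 0: s0→s2)
  step 8: s5  (read 0: s2→s5)
  step 9: s3  (read 1: s5→s3)

After x (step 7): s2. After xy (step 9): s3.
They differ (s2 ≠ s3), so y is not a cycle from the state after x; this split is not the one the pumping-lemma construction produces, and pumping y need not keep the string in L(M).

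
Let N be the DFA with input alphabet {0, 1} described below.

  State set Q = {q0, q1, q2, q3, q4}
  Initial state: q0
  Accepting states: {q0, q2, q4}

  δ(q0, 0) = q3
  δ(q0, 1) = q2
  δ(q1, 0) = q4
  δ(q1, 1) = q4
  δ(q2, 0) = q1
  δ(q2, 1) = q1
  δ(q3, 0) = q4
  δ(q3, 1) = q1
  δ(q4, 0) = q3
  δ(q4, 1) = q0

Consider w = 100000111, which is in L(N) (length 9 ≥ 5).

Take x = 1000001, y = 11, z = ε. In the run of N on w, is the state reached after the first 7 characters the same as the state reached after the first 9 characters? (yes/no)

no

Run of N on the first 9 characters of w = 1 0 0 0 0 0 1 1 1:
  step 0: q0  (start)
  step 1: q2  (read 1: q0→q2)
  step 2: q1  (read 0: q2→q1)
  step 3: q4  (read 0: q1→q4)
  step 4: q3  (read 0: q4→q3)
  step 5: q4  (read 0: q3→q4)
  step 6: q3  (read 0: q4→q3)
  step 7: q1  (read 1: q3→q1)
  step 8: q4  (read 1: q1→q4)
  step 9: q0  (read 1: q4→q0)

After x (step 7): q1. After xy (step 9): q0.
They differ (q1 ≠ q0), so y is not a cycle from the state after x; this split is not the one the pumping-lemma construction produces, and pumping y need not keep the string in L(N).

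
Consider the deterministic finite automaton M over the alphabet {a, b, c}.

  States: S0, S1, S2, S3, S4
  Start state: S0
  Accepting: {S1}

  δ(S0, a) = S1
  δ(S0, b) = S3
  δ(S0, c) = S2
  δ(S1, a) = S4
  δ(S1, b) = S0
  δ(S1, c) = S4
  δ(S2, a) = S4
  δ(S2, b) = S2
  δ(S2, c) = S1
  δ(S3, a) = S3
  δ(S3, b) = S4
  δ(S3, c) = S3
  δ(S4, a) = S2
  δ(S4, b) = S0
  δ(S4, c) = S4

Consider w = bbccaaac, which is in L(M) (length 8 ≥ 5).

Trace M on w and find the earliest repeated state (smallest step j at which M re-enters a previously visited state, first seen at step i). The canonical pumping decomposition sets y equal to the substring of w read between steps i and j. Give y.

State sequence: S0 -b-> S3 -b-> S4 -c-> S4 -c-> S4 -a-> S2 -a-> S4 -a-> S2 -c-> S1
First repeat at step 3: S4 was already visited.

So i = 2, j = 3, giving x = w[0:2] = bb, y = w[2:3] = c, z = w[3:8] = caaac.
Check: |xy| = 3 ≤ 5 and |y| = 1 ≥ 1. Reading y takes M from S4 back to S4, so every xyⁱz is accepted.

c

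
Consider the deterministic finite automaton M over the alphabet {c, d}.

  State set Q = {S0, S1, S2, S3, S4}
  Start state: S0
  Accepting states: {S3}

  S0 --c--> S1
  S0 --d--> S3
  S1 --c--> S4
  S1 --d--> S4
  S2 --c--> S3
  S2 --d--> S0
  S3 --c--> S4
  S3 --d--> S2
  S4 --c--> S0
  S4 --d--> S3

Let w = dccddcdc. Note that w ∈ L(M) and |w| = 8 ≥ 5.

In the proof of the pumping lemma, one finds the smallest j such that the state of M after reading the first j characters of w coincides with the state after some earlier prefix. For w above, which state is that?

State sequence: S0 -d-> S3 -c-> S4 -c-> S0 -d-> S3 -d-> S2 -c-> S3 -d-> S2 -c-> S3
First repeat at step 3: S0 was already visited.

The earliest repeat is at step j = 3: M is in S0, which it already visited at step i = 0.
With |Q| = 5, pigeonhole forces a state repeat no later than step 5; the substring read between the first and second visits to that state can be pumped.

S0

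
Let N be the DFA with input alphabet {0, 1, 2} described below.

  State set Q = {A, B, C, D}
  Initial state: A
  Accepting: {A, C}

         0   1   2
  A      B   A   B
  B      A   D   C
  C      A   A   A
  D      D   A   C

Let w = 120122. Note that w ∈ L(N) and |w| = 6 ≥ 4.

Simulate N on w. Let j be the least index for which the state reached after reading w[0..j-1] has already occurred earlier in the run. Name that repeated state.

A

State sequence: A -1-> A -2-> B -0-> A -1-> A -2-> B -2-> C
First repeat at step 1: A was already visited.

The earliest repeat is at step j = 1: N is in A, which it already visited at step i = 0.
With |Q| = 4, pigeonhole forces a state repeat no later than step 4; the substring read between the first and second visits to that state can be pumped.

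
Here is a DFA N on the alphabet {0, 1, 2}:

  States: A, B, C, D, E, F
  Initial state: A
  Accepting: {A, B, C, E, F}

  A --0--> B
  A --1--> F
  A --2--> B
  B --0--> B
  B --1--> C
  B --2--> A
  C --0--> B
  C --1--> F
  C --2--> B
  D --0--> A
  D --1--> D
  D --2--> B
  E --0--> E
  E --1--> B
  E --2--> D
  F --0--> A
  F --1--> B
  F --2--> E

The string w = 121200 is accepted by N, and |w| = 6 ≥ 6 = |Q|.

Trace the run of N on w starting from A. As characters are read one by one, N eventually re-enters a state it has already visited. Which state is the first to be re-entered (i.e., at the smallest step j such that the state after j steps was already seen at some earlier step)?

A

State sequence: A -1-> F -2-> E -1-> B -2-> A -0-> B -0-> B
First repeat at step 4: A was already visited.

The earliest repeat is at step j = 4: N is in A, which it already visited at step i = 0.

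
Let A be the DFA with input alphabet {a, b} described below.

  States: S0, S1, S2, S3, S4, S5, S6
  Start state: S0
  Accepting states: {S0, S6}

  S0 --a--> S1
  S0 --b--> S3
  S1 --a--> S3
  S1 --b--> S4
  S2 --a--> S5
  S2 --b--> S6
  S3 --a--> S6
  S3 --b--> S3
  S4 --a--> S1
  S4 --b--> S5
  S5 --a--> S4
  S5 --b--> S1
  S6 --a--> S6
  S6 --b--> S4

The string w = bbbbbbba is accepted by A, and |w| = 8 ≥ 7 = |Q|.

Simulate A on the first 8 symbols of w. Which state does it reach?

State sequence: S0 -b-> S3 -b-> S3 -b-> S3 -b-> S3 -b-> S3 -b-> S3 -b-> S3 -a-> S6

After reading 8 characters, A is in state S6.

S6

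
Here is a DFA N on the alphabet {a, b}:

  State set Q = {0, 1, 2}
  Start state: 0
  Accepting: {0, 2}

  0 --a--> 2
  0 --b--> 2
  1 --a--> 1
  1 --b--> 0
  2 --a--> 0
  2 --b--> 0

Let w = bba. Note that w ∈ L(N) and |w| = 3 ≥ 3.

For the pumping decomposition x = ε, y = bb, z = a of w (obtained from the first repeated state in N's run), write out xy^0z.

a

xy⁰z = xz = ε·a = a.
Reading y = bb takes N from 0 back to 0, so after x the machine is still in 0, and z then leads to the accepting state 2. Hence a ∈ L(N).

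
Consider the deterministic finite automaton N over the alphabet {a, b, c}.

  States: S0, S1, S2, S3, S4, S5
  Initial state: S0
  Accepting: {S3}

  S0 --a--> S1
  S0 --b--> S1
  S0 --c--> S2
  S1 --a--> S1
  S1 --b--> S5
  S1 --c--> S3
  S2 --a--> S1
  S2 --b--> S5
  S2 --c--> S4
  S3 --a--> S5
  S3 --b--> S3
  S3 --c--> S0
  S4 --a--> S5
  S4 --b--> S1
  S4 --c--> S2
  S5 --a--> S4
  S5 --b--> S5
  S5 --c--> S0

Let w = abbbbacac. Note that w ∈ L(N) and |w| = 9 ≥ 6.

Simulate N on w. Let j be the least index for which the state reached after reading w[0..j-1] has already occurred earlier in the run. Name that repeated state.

State sequence: S0 -a-> S1 -b-> S5 -b-> S5 -b-> S5 -b-> S5 -a-> S4 -c-> S2 -a-> S1 -c-> S3
First repeat at step 3: S5 was already visited.

The earliest repeat is at step j = 3: N is in S5, which it already visited at step i = 2.
With |Q| = 6, pigeonhole forces a state repeat no later than step 6; the substring read between the first and second visits to that state can be pumped.

S5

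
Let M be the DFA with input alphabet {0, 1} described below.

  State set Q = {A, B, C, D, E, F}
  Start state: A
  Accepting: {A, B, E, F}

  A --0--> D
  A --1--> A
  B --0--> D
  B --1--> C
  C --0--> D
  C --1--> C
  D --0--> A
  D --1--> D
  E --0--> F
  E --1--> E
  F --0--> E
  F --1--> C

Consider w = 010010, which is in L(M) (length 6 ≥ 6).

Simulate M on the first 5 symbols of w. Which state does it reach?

State sequence: A -0-> D -1-> D -0-> A -0-> D -1-> D

After reading 5 characters, M is in state D.
(This kind of state-tracing is the core of the pumping-lemma construction: with 6 states, pigeonhole forces a repeat within the first 6 steps.)

D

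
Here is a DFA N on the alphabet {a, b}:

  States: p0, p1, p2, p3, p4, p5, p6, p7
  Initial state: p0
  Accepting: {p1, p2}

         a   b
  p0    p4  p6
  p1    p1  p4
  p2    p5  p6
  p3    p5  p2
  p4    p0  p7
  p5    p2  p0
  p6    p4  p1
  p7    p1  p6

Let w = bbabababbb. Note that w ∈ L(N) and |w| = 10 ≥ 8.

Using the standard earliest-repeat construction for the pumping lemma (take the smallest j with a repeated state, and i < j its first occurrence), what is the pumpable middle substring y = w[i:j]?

a

State sequence: p0 -b-> p6 -b-> p1 -a-> p1 -b-> p4 -a-> p0 -b-> p6 -a-> p4 -b-> p7 -b-> p6 -b-> p1
First repeat at step 3: p1 was already visited.

So i = 2, j = 3, giving x = w[0:2] = bb, y = w[2:3] = a, z = w[3:10] = bababbb.
Check: |xy| = 3 ≤ 8 and |y| = 1 ≥ 1. Reading y takes N from p1 back to p1, so every xyⁱz is accepted.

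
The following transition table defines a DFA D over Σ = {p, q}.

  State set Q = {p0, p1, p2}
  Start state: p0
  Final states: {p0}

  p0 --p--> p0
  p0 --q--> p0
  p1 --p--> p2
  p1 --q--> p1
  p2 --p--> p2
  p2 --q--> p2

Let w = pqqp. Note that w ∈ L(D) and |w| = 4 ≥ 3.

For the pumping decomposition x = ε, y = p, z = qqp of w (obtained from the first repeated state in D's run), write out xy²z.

xy^2z = ε·p·p·qqp = ppqqp.
Reading y = p takes D from p0 back to p0, so after x·y·y the machine is still in p0, and z then leads to the accepting state p0. Hence ppqqp ∈ L(D).

ppqqp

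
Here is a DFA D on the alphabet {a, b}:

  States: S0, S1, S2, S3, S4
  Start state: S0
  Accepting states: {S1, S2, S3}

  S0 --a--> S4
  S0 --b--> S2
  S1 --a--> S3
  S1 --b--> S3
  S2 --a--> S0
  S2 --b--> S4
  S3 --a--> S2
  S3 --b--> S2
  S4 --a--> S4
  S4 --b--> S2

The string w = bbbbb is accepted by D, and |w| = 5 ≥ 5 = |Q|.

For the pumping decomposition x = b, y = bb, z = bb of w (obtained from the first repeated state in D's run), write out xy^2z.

xy^2z = b·bb·bb·bb = bbbbbbb.
Reading y = bb takes D from S2 back to S2, so after x·y·y the machine is still in S2, and z then leads to the accepting state S2. Hence bbbbbbb ∈ L(D).

bbbbbbb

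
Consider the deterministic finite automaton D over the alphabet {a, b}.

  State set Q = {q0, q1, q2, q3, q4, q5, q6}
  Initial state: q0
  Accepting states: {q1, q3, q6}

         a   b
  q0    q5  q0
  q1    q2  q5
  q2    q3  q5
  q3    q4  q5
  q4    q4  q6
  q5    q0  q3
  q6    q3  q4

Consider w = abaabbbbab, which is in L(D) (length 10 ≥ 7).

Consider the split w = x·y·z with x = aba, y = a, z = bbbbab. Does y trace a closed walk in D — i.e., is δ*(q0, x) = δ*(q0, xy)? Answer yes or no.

yes

Run of D on the first 4 characters of w = a b a a:
  step 0: q0  (start)
  step 1: q5  (read a: q0→q5)
  step 2: q3  (read b: q5→q3)
  step 3: q4  (read a: q3→q4)
  step 4: q4  (read a: q4→q4)

After x (step 3): q4. After xy (step 4): q4.
They match, so y = a drives D around a cycle from q4 back to itself; pumping y any number of times keeps D in q4 before reading z, and xyⁱz ∈ L(D) for every i ≥ 0.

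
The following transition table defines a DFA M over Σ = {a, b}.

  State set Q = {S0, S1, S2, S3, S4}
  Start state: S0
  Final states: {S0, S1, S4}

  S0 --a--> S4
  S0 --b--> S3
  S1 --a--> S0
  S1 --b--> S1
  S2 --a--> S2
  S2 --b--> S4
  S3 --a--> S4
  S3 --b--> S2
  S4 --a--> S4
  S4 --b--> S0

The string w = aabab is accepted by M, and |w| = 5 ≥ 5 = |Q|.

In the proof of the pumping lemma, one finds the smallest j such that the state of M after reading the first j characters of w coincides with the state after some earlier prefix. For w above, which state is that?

S4

State sequence: S0 -a-> S4 -a-> S4 -b-> S0 -a-> S4 -b-> S0
First repeat at step 2: S4 was already visited.

The earliest repeat is at step j = 2: M is in S4, which it already visited at step i = 1.
The DFA has 5 states, so the proof of the pumping lemma guarantees a repeated state among the first 5+1 visited; the segment between the two visits is the pumpable y.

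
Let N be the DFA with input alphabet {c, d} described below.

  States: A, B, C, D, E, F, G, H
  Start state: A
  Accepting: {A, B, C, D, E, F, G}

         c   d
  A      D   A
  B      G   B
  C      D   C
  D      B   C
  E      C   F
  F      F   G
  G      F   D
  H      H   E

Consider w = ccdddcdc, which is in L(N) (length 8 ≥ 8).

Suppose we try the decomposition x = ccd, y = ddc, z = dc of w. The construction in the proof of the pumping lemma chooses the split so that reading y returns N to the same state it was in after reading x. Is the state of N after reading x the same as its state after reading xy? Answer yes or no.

Run of N on the first 6 characters of w = c c d d d c:
  step 0: A  (start)
  step 1: D  (read c: A→D)
  step 2: B  (read c: D→B)
  step 3: B  (read d: B→B)
  step 4: B  (read d: B→B)
  step 5: B  (read d: B→B)
  step 6: G  (read c: B→G)

After x (step 3): B. After xy (step 6): G.
They differ (B ≠ G), so y is not a cycle from the state after x; this split is not the one the pumping-lemma construction produces, and pumping y need not keep the string in L(N).

no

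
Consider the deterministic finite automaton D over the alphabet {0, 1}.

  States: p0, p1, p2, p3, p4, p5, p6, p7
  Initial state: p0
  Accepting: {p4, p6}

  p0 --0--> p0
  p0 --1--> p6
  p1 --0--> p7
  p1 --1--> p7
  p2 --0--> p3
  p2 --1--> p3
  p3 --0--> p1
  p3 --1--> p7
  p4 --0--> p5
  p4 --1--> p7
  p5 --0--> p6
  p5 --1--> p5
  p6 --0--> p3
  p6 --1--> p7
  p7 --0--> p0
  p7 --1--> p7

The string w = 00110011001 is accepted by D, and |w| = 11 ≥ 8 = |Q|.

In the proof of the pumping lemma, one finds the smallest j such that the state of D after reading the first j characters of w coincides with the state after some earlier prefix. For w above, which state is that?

Run of D on w = 0 0 1 1 0 0 1 1 0 0 1:
  step 0: p0  (start)
  step 1: p0  (read 0: p0→p0)   ← first repeat (p0 seen earlier)
  step 2: p0  (read 0: p0→p0)
  step 3: p6  (read 1: p0→p6)
  step 4: p7  (read 1: p6→p7)
  step 5: p0  (read 0: p7→p0)
  step 6: p0  (read 0: p0→p0)
  step 7: p6  (read 1: p0→p6)
  step 8: p7  (read 1: p6→p7)
  step 9: p0  (read 0: p7→p0)
  step 10: p0  (read 0: p0→p0)
  step 11: p6  (read 1: p0→p6)

The earliest repeat is at step j = 1: D is in p0, which it already visited at step i = 0.
With |Q| = 8, pigeonhole forces a state repeat no later than step 8; the substring read between the first and second visits to that state can be pumped.

p0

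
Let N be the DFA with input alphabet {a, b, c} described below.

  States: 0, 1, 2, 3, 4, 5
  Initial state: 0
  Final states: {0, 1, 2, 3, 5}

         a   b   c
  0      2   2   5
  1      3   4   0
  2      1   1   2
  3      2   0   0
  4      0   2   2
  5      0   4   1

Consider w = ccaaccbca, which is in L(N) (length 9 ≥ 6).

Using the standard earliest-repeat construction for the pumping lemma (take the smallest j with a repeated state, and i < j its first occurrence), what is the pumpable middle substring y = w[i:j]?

c

Run of N on w = c c a a c c b c a:
  step 0: 0  (start)
  step 1: 5  (read c: 0→5)
  step 2: 1  (read c: 5→1)
  step 3: 3  (read a: 1→3)
  step 4: 2  (read a: 3→2)
  step 5: 2  (read c: 2→2)   ← first repeat (2 seen earlier)
  step 6: 2  (read c: 2→2)
  step 7: 1  (read b: 2→1)
  step 8: 0  (read c: 1→0)
  step 9: 2  (read a: 0→2)

So i = 4, j = 5, giving x = w[0:4] = ccaa, y = w[4:5] = c, z = w[5:9] = cbca.
Check: |xy| = 5 ≤ 6 and |y| = 1 ≥ 1. Reading y takes N from 2 back to 2, so every xyⁱz is accepted.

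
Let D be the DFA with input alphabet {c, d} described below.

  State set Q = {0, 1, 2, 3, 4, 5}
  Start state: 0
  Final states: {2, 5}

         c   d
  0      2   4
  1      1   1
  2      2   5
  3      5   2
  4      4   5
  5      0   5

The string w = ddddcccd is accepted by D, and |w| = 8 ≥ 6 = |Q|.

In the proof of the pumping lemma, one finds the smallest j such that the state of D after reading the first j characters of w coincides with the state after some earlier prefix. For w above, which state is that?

5

State sequence: 0 -d-> 4 -d-> 5 -d-> 5 -d-> 5 -c-> 0 -c-> 2 -c-> 2 -d-> 5
First repeat at step 3: 5 was already visited.

The earliest repeat is at step j = 3: D is in 5, which it already visited at step i = 2.
With |Q| = 6, pigeonhole forces a state repeat no later than step 6; the substring read between the first and second visits to that state can be pumped.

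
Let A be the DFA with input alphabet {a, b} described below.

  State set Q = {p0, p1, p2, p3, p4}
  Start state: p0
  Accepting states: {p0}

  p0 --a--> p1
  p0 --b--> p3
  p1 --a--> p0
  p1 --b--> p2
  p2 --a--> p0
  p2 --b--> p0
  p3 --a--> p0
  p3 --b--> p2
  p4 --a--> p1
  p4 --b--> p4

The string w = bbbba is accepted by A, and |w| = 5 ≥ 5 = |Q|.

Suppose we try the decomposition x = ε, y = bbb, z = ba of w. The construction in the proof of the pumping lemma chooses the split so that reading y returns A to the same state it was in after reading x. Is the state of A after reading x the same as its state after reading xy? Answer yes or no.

yes

State sequence: p0 -b-> p3 -b-> p2 -b-> p0

After x (step 0): p0. After xy (step 3): p0.
They match, so y = bbb drives A around a cycle from p0 back to itself; pumping y any number of times keeps A in p0 before reading z, and xyⁱz ∈ L(A) for every i ≥ 0.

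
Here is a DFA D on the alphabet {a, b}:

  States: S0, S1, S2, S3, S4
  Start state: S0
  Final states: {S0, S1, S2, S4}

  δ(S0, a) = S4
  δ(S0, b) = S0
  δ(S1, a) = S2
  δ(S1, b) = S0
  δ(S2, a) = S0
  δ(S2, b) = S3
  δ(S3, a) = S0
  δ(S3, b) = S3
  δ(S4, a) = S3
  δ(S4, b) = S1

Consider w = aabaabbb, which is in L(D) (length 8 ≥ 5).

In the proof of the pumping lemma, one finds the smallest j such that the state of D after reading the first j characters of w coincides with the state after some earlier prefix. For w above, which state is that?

Run of D on w = a a b a a b b b:
  step 0: S0  (start)
  step 1: S4  (read a: S0→S4)
  step 2: S3  (read a: S4→S3)
  step 3: S3  (read b: S3→S3)   ← first repeat (S3 seen earlier)
  step 4: S0  (read a: S3→S0)
  step 5: S4  (read a: S0→S4)
  step 6: S1  (read b: S4→S1)
  step 7: S0  (read b: S1→S0)
  step 8: S0  (read b: S0→S0)

The earliest repeat is at step j = 3: D is in S3, which it already visited at step i = 2.
Since D has 5 states, any run of length ≥ 5 visits 5+1 states, so by pigeonhole some state repeats within the first 5 steps — that repeat gives the pumpable loop.

S3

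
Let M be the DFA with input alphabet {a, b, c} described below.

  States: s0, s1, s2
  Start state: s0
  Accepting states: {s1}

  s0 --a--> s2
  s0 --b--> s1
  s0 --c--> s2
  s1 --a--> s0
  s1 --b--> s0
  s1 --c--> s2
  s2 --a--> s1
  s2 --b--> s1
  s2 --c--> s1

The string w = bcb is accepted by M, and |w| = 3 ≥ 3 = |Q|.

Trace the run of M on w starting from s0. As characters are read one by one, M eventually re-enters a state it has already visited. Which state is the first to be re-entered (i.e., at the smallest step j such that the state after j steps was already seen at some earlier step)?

Run of M on w = b c b:
  step 0: s0  (start)
  step 1: s1  (read b: s0→s1)
  step 2: s2  (read c: s1→s2)
  step 3: s1  (read b: s2→s1)   ← first repeat (s1 seen earlier)

The earliest repeat is at step j = 3: M is in s1, which it already visited at step i = 1.
The DFA has 3 states, so the proof of the pumping lemma guarantees a repeated state among the first 3+1 visited; the segment between the two visits is the pumpable y.

s1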